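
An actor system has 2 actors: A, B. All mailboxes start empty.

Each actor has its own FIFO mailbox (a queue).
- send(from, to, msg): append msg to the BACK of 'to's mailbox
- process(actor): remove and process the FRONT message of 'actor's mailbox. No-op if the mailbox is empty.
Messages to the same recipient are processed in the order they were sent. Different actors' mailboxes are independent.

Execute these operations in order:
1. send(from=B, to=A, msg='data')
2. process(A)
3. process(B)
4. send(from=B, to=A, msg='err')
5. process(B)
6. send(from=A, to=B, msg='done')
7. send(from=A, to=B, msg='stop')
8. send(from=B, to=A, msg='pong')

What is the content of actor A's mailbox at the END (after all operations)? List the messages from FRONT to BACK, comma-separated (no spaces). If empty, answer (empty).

After 1 (send(from=B, to=A, msg='data')): A:[data] B:[]
After 2 (process(A)): A:[] B:[]
After 3 (process(B)): A:[] B:[]
After 4 (send(from=B, to=A, msg='err')): A:[err] B:[]
After 5 (process(B)): A:[err] B:[]
After 6 (send(from=A, to=B, msg='done')): A:[err] B:[done]
After 7 (send(from=A, to=B, msg='stop')): A:[err] B:[done,stop]
After 8 (send(from=B, to=A, msg='pong')): A:[err,pong] B:[done,stop]

Answer: err,pong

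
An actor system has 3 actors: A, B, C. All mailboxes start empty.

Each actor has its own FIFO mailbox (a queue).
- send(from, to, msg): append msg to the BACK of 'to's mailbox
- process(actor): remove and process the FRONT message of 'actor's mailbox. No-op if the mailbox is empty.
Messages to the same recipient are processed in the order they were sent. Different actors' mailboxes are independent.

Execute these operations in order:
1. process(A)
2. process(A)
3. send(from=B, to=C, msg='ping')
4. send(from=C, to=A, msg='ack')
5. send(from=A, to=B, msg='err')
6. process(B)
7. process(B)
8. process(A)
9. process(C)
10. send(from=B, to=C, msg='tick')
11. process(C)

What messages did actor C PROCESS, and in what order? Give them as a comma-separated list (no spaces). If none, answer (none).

Answer: ping,tick

Derivation:
After 1 (process(A)): A:[] B:[] C:[]
After 2 (process(A)): A:[] B:[] C:[]
After 3 (send(from=B, to=C, msg='ping')): A:[] B:[] C:[ping]
After 4 (send(from=C, to=A, msg='ack')): A:[ack] B:[] C:[ping]
After 5 (send(from=A, to=B, msg='err')): A:[ack] B:[err] C:[ping]
After 6 (process(B)): A:[ack] B:[] C:[ping]
After 7 (process(B)): A:[ack] B:[] C:[ping]
After 8 (process(A)): A:[] B:[] C:[ping]
After 9 (process(C)): A:[] B:[] C:[]
After 10 (send(from=B, to=C, msg='tick')): A:[] B:[] C:[tick]
After 11 (process(C)): A:[] B:[] C:[]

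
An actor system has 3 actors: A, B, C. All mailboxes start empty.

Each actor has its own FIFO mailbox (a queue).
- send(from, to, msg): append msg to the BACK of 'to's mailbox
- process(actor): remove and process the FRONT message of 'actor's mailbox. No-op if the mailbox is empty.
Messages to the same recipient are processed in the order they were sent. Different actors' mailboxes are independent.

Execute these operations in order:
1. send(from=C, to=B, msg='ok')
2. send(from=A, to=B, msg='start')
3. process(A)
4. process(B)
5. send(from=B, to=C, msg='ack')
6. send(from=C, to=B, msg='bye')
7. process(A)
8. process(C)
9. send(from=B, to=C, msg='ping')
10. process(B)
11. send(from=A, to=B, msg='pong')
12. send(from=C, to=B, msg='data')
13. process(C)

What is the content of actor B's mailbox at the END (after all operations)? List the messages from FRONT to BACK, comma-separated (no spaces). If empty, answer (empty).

Answer: bye,pong,data

Derivation:
After 1 (send(from=C, to=B, msg='ok')): A:[] B:[ok] C:[]
After 2 (send(from=A, to=B, msg='start')): A:[] B:[ok,start] C:[]
After 3 (process(A)): A:[] B:[ok,start] C:[]
After 4 (process(B)): A:[] B:[start] C:[]
After 5 (send(from=B, to=C, msg='ack')): A:[] B:[start] C:[ack]
After 6 (send(from=C, to=B, msg='bye')): A:[] B:[start,bye] C:[ack]
After 7 (process(A)): A:[] B:[start,bye] C:[ack]
After 8 (process(C)): A:[] B:[start,bye] C:[]
After 9 (send(from=B, to=C, msg='ping')): A:[] B:[start,bye] C:[ping]
After 10 (process(B)): A:[] B:[bye] C:[ping]
After 11 (send(from=A, to=B, msg='pong')): A:[] B:[bye,pong] C:[ping]
After 12 (send(from=C, to=B, msg='data')): A:[] B:[bye,pong,data] C:[ping]
After 13 (process(C)): A:[] B:[bye,pong,data] C:[]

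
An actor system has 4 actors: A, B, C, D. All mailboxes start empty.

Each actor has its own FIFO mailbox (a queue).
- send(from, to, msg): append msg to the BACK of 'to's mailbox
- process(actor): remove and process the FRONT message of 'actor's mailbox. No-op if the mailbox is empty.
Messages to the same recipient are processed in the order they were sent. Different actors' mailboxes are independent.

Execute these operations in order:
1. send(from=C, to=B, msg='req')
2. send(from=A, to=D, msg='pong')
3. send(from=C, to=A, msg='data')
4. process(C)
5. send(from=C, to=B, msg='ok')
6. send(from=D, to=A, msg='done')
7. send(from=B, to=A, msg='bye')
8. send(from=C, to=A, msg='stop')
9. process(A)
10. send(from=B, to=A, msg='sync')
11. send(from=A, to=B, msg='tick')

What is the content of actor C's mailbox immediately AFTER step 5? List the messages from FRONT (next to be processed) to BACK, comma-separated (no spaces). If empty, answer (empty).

After 1 (send(from=C, to=B, msg='req')): A:[] B:[req] C:[] D:[]
After 2 (send(from=A, to=D, msg='pong')): A:[] B:[req] C:[] D:[pong]
After 3 (send(from=C, to=A, msg='data')): A:[data] B:[req] C:[] D:[pong]
After 4 (process(C)): A:[data] B:[req] C:[] D:[pong]
After 5 (send(from=C, to=B, msg='ok')): A:[data] B:[req,ok] C:[] D:[pong]

(empty)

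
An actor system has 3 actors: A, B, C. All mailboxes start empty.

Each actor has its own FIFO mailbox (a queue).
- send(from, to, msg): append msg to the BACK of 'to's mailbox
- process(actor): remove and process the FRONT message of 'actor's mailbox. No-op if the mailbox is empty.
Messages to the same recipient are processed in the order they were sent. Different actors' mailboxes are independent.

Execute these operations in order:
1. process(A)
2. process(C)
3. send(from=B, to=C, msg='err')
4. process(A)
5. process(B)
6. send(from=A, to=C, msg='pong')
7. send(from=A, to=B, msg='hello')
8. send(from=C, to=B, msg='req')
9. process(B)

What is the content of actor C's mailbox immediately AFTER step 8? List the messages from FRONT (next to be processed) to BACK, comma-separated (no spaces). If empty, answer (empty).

After 1 (process(A)): A:[] B:[] C:[]
After 2 (process(C)): A:[] B:[] C:[]
After 3 (send(from=B, to=C, msg='err')): A:[] B:[] C:[err]
After 4 (process(A)): A:[] B:[] C:[err]
After 5 (process(B)): A:[] B:[] C:[err]
After 6 (send(from=A, to=C, msg='pong')): A:[] B:[] C:[err,pong]
After 7 (send(from=A, to=B, msg='hello')): A:[] B:[hello] C:[err,pong]
After 8 (send(from=C, to=B, msg='req')): A:[] B:[hello,req] C:[err,pong]

err,pong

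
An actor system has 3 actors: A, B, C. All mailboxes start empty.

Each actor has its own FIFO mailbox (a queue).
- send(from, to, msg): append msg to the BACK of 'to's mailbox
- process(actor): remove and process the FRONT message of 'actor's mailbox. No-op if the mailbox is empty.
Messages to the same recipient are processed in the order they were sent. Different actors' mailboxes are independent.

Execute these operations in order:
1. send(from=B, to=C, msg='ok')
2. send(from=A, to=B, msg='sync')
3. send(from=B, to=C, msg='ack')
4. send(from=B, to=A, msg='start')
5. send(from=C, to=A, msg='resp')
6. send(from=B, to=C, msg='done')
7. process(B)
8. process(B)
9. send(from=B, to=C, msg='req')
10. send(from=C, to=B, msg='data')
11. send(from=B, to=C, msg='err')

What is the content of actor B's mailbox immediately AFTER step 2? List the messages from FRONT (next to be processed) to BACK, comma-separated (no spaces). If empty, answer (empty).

After 1 (send(from=B, to=C, msg='ok')): A:[] B:[] C:[ok]
After 2 (send(from=A, to=B, msg='sync')): A:[] B:[sync] C:[ok]

sync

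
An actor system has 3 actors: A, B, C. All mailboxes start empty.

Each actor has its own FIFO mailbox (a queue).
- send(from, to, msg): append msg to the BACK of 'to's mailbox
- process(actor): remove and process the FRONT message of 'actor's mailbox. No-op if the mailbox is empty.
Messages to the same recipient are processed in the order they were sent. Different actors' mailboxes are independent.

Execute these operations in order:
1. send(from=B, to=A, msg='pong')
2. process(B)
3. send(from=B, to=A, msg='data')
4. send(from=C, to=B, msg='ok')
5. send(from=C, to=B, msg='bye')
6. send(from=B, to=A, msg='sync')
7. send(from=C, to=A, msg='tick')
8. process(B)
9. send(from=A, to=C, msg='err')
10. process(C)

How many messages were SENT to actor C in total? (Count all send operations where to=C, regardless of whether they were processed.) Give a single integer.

After 1 (send(from=B, to=A, msg='pong')): A:[pong] B:[] C:[]
After 2 (process(B)): A:[pong] B:[] C:[]
After 3 (send(from=B, to=A, msg='data')): A:[pong,data] B:[] C:[]
After 4 (send(from=C, to=B, msg='ok')): A:[pong,data] B:[ok] C:[]
After 5 (send(from=C, to=B, msg='bye')): A:[pong,data] B:[ok,bye] C:[]
After 6 (send(from=B, to=A, msg='sync')): A:[pong,data,sync] B:[ok,bye] C:[]
After 7 (send(from=C, to=A, msg='tick')): A:[pong,data,sync,tick] B:[ok,bye] C:[]
After 8 (process(B)): A:[pong,data,sync,tick] B:[bye] C:[]
After 9 (send(from=A, to=C, msg='err')): A:[pong,data,sync,tick] B:[bye] C:[err]
After 10 (process(C)): A:[pong,data,sync,tick] B:[bye] C:[]

Answer: 1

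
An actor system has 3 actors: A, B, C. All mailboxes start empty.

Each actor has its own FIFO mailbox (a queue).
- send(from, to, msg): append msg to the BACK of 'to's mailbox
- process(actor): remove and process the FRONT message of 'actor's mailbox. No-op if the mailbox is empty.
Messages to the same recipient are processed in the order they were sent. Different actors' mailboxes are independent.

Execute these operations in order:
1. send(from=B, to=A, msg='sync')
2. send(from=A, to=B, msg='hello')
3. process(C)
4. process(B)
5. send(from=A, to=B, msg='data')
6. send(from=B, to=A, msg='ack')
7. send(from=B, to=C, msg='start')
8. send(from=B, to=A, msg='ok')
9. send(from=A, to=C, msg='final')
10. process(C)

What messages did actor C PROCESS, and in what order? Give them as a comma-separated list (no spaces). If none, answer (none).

Answer: start

Derivation:
After 1 (send(from=B, to=A, msg='sync')): A:[sync] B:[] C:[]
After 2 (send(from=A, to=B, msg='hello')): A:[sync] B:[hello] C:[]
After 3 (process(C)): A:[sync] B:[hello] C:[]
After 4 (process(B)): A:[sync] B:[] C:[]
After 5 (send(from=A, to=B, msg='data')): A:[sync] B:[data] C:[]
After 6 (send(from=B, to=A, msg='ack')): A:[sync,ack] B:[data] C:[]
After 7 (send(from=B, to=C, msg='start')): A:[sync,ack] B:[data] C:[start]
After 8 (send(from=B, to=A, msg='ok')): A:[sync,ack,ok] B:[data] C:[start]
After 9 (send(from=A, to=C, msg='final')): A:[sync,ack,ok] B:[data] C:[start,final]
After 10 (process(C)): A:[sync,ack,ok] B:[data] C:[final]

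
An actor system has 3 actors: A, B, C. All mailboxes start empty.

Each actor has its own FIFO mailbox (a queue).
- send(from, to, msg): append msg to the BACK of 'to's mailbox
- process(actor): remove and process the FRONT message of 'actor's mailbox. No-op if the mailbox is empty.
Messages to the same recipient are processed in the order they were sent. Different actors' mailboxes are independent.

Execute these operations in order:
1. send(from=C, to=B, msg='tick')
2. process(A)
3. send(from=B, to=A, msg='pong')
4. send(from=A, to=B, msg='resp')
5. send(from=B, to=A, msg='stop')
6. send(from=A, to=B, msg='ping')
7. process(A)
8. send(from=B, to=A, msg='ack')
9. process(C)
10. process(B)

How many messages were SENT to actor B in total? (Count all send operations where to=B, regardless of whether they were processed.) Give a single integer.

Answer: 3

Derivation:
After 1 (send(from=C, to=B, msg='tick')): A:[] B:[tick] C:[]
After 2 (process(A)): A:[] B:[tick] C:[]
After 3 (send(from=B, to=A, msg='pong')): A:[pong] B:[tick] C:[]
After 4 (send(from=A, to=B, msg='resp')): A:[pong] B:[tick,resp] C:[]
After 5 (send(from=B, to=A, msg='stop')): A:[pong,stop] B:[tick,resp] C:[]
After 6 (send(from=A, to=B, msg='ping')): A:[pong,stop] B:[tick,resp,ping] C:[]
After 7 (process(A)): A:[stop] B:[tick,resp,ping] C:[]
After 8 (send(from=B, to=A, msg='ack')): A:[stop,ack] B:[tick,resp,ping] C:[]
After 9 (process(C)): A:[stop,ack] B:[tick,resp,ping] C:[]
After 10 (process(B)): A:[stop,ack] B:[resp,ping] C:[]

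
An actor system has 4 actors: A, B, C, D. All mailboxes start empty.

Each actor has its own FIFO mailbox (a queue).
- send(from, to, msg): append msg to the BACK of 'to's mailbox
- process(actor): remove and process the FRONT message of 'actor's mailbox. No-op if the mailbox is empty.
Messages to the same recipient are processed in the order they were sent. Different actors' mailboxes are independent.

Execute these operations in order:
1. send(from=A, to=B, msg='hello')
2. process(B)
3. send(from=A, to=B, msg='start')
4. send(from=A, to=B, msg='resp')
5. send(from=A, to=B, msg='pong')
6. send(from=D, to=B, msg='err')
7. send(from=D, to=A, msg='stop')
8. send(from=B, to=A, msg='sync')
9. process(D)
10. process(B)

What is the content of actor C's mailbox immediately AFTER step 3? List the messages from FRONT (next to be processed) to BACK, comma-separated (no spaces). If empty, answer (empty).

After 1 (send(from=A, to=B, msg='hello')): A:[] B:[hello] C:[] D:[]
After 2 (process(B)): A:[] B:[] C:[] D:[]
After 3 (send(from=A, to=B, msg='start')): A:[] B:[start] C:[] D:[]

(empty)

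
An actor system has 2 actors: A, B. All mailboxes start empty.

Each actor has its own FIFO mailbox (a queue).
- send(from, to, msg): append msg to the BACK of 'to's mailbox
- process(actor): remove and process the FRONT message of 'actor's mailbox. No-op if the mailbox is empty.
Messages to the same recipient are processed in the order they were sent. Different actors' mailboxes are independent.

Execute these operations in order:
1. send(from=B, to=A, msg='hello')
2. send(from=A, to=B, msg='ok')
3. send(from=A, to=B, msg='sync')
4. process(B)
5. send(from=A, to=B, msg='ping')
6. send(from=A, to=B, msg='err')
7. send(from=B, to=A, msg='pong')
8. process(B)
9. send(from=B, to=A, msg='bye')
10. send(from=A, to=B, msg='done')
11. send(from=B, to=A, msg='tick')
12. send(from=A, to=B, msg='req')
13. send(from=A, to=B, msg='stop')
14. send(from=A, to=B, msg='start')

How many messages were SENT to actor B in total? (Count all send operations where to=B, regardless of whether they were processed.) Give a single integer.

After 1 (send(from=B, to=A, msg='hello')): A:[hello] B:[]
After 2 (send(from=A, to=B, msg='ok')): A:[hello] B:[ok]
After 3 (send(from=A, to=B, msg='sync')): A:[hello] B:[ok,sync]
After 4 (process(B)): A:[hello] B:[sync]
After 5 (send(from=A, to=B, msg='ping')): A:[hello] B:[sync,ping]
After 6 (send(from=A, to=B, msg='err')): A:[hello] B:[sync,ping,err]
After 7 (send(from=B, to=A, msg='pong')): A:[hello,pong] B:[sync,ping,err]
After 8 (process(B)): A:[hello,pong] B:[ping,err]
After 9 (send(from=B, to=A, msg='bye')): A:[hello,pong,bye] B:[ping,err]
After 10 (send(from=A, to=B, msg='done')): A:[hello,pong,bye] B:[ping,err,done]
After 11 (send(from=B, to=A, msg='tick')): A:[hello,pong,bye,tick] B:[ping,err,done]
After 12 (send(from=A, to=B, msg='req')): A:[hello,pong,bye,tick] B:[ping,err,done,req]
After 13 (send(from=A, to=B, msg='stop')): A:[hello,pong,bye,tick] B:[ping,err,done,req,stop]
After 14 (send(from=A, to=B, msg='start')): A:[hello,pong,bye,tick] B:[ping,err,done,req,stop,start]

Answer: 8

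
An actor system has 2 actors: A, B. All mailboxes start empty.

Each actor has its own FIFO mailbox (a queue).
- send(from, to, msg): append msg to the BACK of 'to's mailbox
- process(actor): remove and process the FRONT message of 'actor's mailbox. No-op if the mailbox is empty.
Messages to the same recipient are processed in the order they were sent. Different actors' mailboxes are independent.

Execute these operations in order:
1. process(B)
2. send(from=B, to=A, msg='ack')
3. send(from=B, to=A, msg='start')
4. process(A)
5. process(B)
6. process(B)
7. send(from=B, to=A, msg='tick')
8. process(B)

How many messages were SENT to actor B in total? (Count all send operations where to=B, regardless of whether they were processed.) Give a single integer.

Answer: 0

Derivation:
After 1 (process(B)): A:[] B:[]
After 2 (send(from=B, to=A, msg='ack')): A:[ack] B:[]
After 3 (send(from=B, to=A, msg='start')): A:[ack,start] B:[]
After 4 (process(A)): A:[start] B:[]
After 5 (process(B)): A:[start] B:[]
After 6 (process(B)): A:[start] B:[]
After 7 (send(from=B, to=A, msg='tick')): A:[start,tick] B:[]
After 8 (process(B)): A:[start,tick] B:[]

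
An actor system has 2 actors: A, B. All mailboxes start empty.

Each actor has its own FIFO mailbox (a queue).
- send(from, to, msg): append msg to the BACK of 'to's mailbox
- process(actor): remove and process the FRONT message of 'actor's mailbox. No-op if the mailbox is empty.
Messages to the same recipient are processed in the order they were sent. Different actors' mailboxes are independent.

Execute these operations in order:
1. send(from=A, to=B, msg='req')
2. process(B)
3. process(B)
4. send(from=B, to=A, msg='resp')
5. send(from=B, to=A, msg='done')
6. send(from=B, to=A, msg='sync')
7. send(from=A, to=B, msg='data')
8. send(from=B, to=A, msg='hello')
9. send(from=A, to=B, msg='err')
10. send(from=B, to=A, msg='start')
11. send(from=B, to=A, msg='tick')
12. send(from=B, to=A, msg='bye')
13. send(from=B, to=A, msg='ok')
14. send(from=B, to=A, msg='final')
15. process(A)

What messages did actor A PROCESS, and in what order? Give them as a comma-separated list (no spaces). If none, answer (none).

After 1 (send(from=A, to=B, msg='req')): A:[] B:[req]
After 2 (process(B)): A:[] B:[]
After 3 (process(B)): A:[] B:[]
After 4 (send(from=B, to=A, msg='resp')): A:[resp] B:[]
After 5 (send(from=B, to=A, msg='done')): A:[resp,done] B:[]
After 6 (send(from=B, to=A, msg='sync')): A:[resp,done,sync] B:[]
After 7 (send(from=A, to=B, msg='data')): A:[resp,done,sync] B:[data]
After 8 (send(from=B, to=A, msg='hello')): A:[resp,done,sync,hello] B:[data]
After 9 (send(from=A, to=B, msg='err')): A:[resp,done,sync,hello] B:[data,err]
After 10 (send(from=B, to=A, msg='start')): A:[resp,done,sync,hello,start] B:[data,err]
After 11 (send(from=B, to=A, msg='tick')): A:[resp,done,sync,hello,start,tick] B:[data,err]
After 12 (send(from=B, to=A, msg='bye')): A:[resp,done,sync,hello,start,tick,bye] B:[data,err]
After 13 (send(from=B, to=A, msg='ok')): A:[resp,done,sync,hello,start,tick,bye,ok] B:[data,err]
After 14 (send(from=B, to=A, msg='final')): A:[resp,done,sync,hello,start,tick,bye,ok,final] B:[data,err]
After 15 (process(A)): A:[done,sync,hello,start,tick,bye,ok,final] B:[data,err]

Answer: resp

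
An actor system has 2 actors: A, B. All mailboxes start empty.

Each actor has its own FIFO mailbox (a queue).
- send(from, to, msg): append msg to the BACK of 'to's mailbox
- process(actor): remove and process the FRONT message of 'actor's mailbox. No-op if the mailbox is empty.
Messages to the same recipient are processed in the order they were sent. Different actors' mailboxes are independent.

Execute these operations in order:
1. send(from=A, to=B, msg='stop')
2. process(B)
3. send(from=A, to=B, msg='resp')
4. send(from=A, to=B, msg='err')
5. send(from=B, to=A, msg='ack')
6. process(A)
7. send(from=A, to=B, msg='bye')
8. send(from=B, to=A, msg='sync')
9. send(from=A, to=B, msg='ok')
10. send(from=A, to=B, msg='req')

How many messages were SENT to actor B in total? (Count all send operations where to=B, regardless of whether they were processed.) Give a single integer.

Answer: 6

Derivation:
After 1 (send(from=A, to=B, msg='stop')): A:[] B:[stop]
After 2 (process(B)): A:[] B:[]
After 3 (send(from=A, to=B, msg='resp')): A:[] B:[resp]
After 4 (send(from=A, to=B, msg='err')): A:[] B:[resp,err]
After 5 (send(from=B, to=A, msg='ack')): A:[ack] B:[resp,err]
After 6 (process(A)): A:[] B:[resp,err]
After 7 (send(from=A, to=B, msg='bye')): A:[] B:[resp,err,bye]
After 8 (send(from=B, to=A, msg='sync')): A:[sync] B:[resp,err,bye]
After 9 (send(from=A, to=B, msg='ok')): A:[sync] B:[resp,err,bye,ok]
After 10 (send(from=A, to=B, msg='req')): A:[sync] B:[resp,err,bye,ok,req]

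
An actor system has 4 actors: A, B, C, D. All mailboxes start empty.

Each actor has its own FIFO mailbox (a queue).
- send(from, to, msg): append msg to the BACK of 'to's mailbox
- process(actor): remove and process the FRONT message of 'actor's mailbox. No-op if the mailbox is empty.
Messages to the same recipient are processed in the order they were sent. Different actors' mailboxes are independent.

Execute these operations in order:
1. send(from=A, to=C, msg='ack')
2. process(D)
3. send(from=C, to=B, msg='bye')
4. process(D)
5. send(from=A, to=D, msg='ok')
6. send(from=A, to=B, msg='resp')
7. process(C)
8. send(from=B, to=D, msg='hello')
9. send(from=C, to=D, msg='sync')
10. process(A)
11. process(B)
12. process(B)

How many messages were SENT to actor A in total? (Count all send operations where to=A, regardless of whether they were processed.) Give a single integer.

After 1 (send(from=A, to=C, msg='ack')): A:[] B:[] C:[ack] D:[]
After 2 (process(D)): A:[] B:[] C:[ack] D:[]
After 3 (send(from=C, to=B, msg='bye')): A:[] B:[bye] C:[ack] D:[]
After 4 (process(D)): A:[] B:[bye] C:[ack] D:[]
After 5 (send(from=A, to=D, msg='ok')): A:[] B:[bye] C:[ack] D:[ok]
After 6 (send(from=A, to=B, msg='resp')): A:[] B:[bye,resp] C:[ack] D:[ok]
After 7 (process(C)): A:[] B:[bye,resp] C:[] D:[ok]
After 8 (send(from=B, to=D, msg='hello')): A:[] B:[bye,resp] C:[] D:[ok,hello]
After 9 (send(from=C, to=D, msg='sync')): A:[] B:[bye,resp] C:[] D:[ok,hello,sync]
After 10 (process(A)): A:[] B:[bye,resp] C:[] D:[ok,hello,sync]
After 11 (process(B)): A:[] B:[resp] C:[] D:[ok,hello,sync]
After 12 (process(B)): A:[] B:[] C:[] D:[ok,hello,sync]

Answer: 0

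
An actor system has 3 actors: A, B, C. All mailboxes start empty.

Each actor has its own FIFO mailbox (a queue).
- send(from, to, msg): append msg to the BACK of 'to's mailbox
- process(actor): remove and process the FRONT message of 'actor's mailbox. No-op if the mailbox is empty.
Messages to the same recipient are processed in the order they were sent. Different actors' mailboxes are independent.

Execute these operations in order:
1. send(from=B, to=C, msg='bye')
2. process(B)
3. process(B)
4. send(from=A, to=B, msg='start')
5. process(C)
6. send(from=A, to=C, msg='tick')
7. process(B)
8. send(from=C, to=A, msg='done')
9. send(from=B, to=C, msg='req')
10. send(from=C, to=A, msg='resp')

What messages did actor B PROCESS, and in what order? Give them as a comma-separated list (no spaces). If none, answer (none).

After 1 (send(from=B, to=C, msg='bye')): A:[] B:[] C:[bye]
After 2 (process(B)): A:[] B:[] C:[bye]
After 3 (process(B)): A:[] B:[] C:[bye]
After 4 (send(from=A, to=B, msg='start')): A:[] B:[start] C:[bye]
After 5 (process(C)): A:[] B:[start] C:[]
After 6 (send(from=A, to=C, msg='tick')): A:[] B:[start] C:[tick]
After 7 (process(B)): A:[] B:[] C:[tick]
After 8 (send(from=C, to=A, msg='done')): A:[done] B:[] C:[tick]
After 9 (send(from=B, to=C, msg='req')): A:[done] B:[] C:[tick,req]
After 10 (send(from=C, to=A, msg='resp')): A:[done,resp] B:[] C:[tick,req]

Answer: start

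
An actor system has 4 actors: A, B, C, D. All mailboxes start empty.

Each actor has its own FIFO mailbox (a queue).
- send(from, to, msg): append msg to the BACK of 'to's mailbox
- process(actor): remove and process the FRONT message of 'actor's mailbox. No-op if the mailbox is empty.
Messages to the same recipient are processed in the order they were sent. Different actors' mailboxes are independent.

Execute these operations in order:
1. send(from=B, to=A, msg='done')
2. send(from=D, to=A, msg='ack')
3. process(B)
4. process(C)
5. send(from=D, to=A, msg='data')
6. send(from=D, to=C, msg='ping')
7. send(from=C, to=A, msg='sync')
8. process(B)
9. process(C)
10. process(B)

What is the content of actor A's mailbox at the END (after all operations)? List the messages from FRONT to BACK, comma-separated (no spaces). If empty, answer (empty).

After 1 (send(from=B, to=A, msg='done')): A:[done] B:[] C:[] D:[]
After 2 (send(from=D, to=A, msg='ack')): A:[done,ack] B:[] C:[] D:[]
After 3 (process(B)): A:[done,ack] B:[] C:[] D:[]
After 4 (process(C)): A:[done,ack] B:[] C:[] D:[]
After 5 (send(from=D, to=A, msg='data')): A:[done,ack,data] B:[] C:[] D:[]
After 6 (send(from=D, to=C, msg='ping')): A:[done,ack,data] B:[] C:[ping] D:[]
After 7 (send(from=C, to=A, msg='sync')): A:[done,ack,data,sync] B:[] C:[ping] D:[]
After 8 (process(B)): A:[done,ack,data,sync] B:[] C:[ping] D:[]
After 9 (process(C)): A:[done,ack,data,sync] B:[] C:[] D:[]
After 10 (process(B)): A:[done,ack,data,sync] B:[] C:[] D:[]

Answer: done,ack,data,sync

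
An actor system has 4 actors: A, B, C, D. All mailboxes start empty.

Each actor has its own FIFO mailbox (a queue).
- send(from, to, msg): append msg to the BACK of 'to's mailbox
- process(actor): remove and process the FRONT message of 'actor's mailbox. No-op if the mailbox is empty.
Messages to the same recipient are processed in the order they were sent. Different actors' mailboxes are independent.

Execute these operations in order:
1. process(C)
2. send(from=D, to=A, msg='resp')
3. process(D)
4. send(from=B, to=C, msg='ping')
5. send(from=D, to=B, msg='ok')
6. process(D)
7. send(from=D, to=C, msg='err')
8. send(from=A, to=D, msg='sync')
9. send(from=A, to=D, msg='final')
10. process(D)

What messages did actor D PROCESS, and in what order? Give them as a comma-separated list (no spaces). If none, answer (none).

Answer: sync

Derivation:
After 1 (process(C)): A:[] B:[] C:[] D:[]
After 2 (send(from=D, to=A, msg='resp')): A:[resp] B:[] C:[] D:[]
After 3 (process(D)): A:[resp] B:[] C:[] D:[]
After 4 (send(from=B, to=C, msg='ping')): A:[resp] B:[] C:[ping] D:[]
After 5 (send(from=D, to=B, msg='ok')): A:[resp] B:[ok] C:[ping] D:[]
After 6 (process(D)): A:[resp] B:[ok] C:[ping] D:[]
After 7 (send(from=D, to=C, msg='err')): A:[resp] B:[ok] C:[ping,err] D:[]
After 8 (send(from=A, to=D, msg='sync')): A:[resp] B:[ok] C:[ping,err] D:[sync]
After 9 (send(from=A, to=D, msg='final')): A:[resp] B:[ok] C:[ping,err] D:[sync,final]
After 10 (process(D)): A:[resp] B:[ok] C:[ping,err] D:[final]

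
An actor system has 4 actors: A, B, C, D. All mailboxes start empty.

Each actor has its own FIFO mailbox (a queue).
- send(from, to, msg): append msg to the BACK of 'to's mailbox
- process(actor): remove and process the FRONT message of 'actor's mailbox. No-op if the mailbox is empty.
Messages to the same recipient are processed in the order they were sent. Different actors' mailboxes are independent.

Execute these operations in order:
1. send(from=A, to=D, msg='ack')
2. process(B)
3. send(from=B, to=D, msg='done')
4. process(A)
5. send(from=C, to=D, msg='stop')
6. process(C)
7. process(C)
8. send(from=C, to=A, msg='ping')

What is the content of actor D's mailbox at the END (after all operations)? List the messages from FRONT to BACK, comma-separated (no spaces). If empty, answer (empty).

After 1 (send(from=A, to=D, msg='ack')): A:[] B:[] C:[] D:[ack]
After 2 (process(B)): A:[] B:[] C:[] D:[ack]
After 3 (send(from=B, to=D, msg='done')): A:[] B:[] C:[] D:[ack,done]
After 4 (process(A)): A:[] B:[] C:[] D:[ack,done]
After 5 (send(from=C, to=D, msg='stop')): A:[] B:[] C:[] D:[ack,done,stop]
After 6 (process(C)): A:[] B:[] C:[] D:[ack,done,stop]
After 7 (process(C)): A:[] B:[] C:[] D:[ack,done,stop]
After 8 (send(from=C, to=A, msg='ping')): A:[ping] B:[] C:[] D:[ack,done,stop]

Answer: ack,done,stop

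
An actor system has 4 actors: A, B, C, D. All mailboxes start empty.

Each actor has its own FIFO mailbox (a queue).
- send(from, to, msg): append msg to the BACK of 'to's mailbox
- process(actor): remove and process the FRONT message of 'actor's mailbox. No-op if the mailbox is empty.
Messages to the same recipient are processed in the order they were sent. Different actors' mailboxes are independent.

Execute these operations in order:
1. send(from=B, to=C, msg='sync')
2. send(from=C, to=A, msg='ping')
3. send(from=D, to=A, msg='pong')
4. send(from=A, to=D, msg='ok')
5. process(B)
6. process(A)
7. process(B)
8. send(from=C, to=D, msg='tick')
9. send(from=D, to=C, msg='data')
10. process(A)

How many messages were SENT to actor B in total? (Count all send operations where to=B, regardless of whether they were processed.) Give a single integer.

After 1 (send(from=B, to=C, msg='sync')): A:[] B:[] C:[sync] D:[]
After 2 (send(from=C, to=A, msg='ping')): A:[ping] B:[] C:[sync] D:[]
After 3 (send(from=D, to=A, msg='pong')): A:[ping,pong] B:[] C:[sync] D:[]
After 4 (send(from=A, to=D, msg='ok')): A:[ping,pong] B:[] C:[sync] D:[ok]
After 5 (process(B)): A:[ping,pong] B:[] C:[sync] D:[ok]
After 6 (process(A)): A:[pong] B:[] C:[sync] D:[ok]
After 7 (process(B)): A:[pong] B:[] C:[sync] D:[ok]
After 8 (send(from=C, to=D, msg='tick')): A:[pong] B:[] C:[sync] D:[ok,tick]
After 9 (send(from=D, to=C, msg='data')): A:[pong] B:[] C:[sync,data] D:[ok,tick]
After 10 (process(A)): A:[] B:[] C:[sync,data] D:[ok,tick]

Answer: 0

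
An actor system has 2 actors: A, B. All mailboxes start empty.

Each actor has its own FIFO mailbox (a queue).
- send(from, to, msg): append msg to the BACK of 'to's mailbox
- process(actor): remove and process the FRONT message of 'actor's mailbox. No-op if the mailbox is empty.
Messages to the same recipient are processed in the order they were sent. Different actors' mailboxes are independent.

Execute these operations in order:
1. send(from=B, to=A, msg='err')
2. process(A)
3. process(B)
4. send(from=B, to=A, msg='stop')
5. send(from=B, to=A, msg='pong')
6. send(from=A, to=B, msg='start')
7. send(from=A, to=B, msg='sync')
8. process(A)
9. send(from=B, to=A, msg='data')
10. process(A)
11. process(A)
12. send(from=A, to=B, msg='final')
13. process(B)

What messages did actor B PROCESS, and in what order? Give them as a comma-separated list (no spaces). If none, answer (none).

After 1 (send(from=B, to=A, msg='err')): A:[err] B:[]
After 2 (process(A)): A:[] B:[]
After 3 (process(B)): A:[] B:[]
After 4 (send(from=B, to=A, msg='stop')): A:[stop] B:[]
After 5 (send(from=B, to=A, msg='pong')): A:[stop,pong] B:[]
After 6 (send(from=A, to=B, msg='start')): A:[stop,pong] B:[start]
After 7 (send(from=A, to=B, msg='sync')): A:[stop,pong] B:[start,sync]
After 8 (process(A)): A:[pong] B:[start,sync]
After 9 (send(from=B, to=A, msg='data')): A:[pong,data] B:[start,sync]
After 10 (process(A)): A:[data] B:[start,sync]
After 11 (process(A)): A:[] B:[start,sync]
After 12 (send(from=A, to=B, msg='final')): A:[] B:[start,sync,final]
After 13 (process(B)): A:[] B:[sync,final]

Answer: start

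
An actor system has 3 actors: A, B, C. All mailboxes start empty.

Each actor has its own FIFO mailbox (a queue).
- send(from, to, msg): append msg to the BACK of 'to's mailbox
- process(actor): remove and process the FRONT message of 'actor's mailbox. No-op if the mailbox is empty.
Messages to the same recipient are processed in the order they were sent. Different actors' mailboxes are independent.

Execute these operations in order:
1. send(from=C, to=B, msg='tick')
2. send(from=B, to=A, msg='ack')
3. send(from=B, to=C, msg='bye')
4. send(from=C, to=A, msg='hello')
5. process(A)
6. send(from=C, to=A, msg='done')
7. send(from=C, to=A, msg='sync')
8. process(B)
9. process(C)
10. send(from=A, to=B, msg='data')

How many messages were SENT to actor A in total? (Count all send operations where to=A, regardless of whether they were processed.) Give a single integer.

After 1 (send(from=C, to=B, msg='tick')): A:[] B:[tick] C:[]
After 2 (send(from=B, to=A, msg='ack')): A:[ack] B:[tick] C:[]
After 3 (send(from=B, to=C, msg='bye')): A:[ack] B:[tick] C:[bye]
After 4 (send(from=C, to=A, msg='hello')): A:[ack,hello] B:[tick] C:[bye]
After 5 (process(A)): A:[hello] B:[tick] C:[bye]
After 6 (send(from=C, to=A, msg='done')): A:[hello,done] B:[tick] C:[bye]
After 7 (send(from=C, to=A, msg='sync')): A:[hello,done,sync] B:[tick] C:[bye]
After 8 (process(B)): A:[hello,done,sync] B:[] C:[bye]
After 9 (process(C)): A:[hello,done,sync] B:[] C:[]
After 10 (send(from=A, to=B, msg='data')): A:[hello,done,sync] B:[data] C:[]

Answer: 4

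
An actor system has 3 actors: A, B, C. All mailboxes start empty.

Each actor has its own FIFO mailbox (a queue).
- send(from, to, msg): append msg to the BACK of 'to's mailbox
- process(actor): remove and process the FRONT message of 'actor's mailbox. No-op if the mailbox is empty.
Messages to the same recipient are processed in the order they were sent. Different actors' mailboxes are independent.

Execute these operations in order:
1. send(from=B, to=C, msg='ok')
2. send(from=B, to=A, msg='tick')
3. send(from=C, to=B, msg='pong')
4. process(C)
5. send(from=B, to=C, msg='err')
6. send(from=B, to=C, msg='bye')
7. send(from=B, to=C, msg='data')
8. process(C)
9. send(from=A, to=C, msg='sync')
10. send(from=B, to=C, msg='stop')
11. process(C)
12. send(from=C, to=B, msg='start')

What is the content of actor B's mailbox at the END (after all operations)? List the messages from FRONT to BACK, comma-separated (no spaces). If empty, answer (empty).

Answer: pong,start

Derivation:
After 1 (send(from=B, to=C, msg='ok')): A:[] B:[] C:[ok]
After 2 (send(from=B, to=A, msg='tick')): A:[tick] B:[] C:[ok]
After 3 (send(from=C, to=B, msg='pong')): A:[tick] B:[pong] C:[ok]
After 4 (process(C)): A:[tick] B:[pong] C:[]
After 5 (send(from=B, to=C, msg='err')): A:[tick] B:[pong] C:[err]
After 6 (send(from=B, to=C, msg='bye')): A:[tick] B:[pong] C:[err,bye]
After 7 (send(from=B, to=C, msg='data')): A:[tick] B:[pong] C:[err,bye,data]
After 8 (process(C)): A:[tick] B:[pong] C:[bye,data]
After 9 (send(from=A, to=C, msg='sync')): A:[tick] B:[pong] C:[bye,data,sync]
After 10 (send(from=B, to=C, msg='stop')): A:[tick] B:[pong] C:[bye,data,sync,stop]
After 11 (process(C)): A:[tick] B:[pong] C:[data,sync,stop]
After 12 (send(from=C, to=B, msg='start')): A:[tick] B:[pong,start] C:[data,sync,stop]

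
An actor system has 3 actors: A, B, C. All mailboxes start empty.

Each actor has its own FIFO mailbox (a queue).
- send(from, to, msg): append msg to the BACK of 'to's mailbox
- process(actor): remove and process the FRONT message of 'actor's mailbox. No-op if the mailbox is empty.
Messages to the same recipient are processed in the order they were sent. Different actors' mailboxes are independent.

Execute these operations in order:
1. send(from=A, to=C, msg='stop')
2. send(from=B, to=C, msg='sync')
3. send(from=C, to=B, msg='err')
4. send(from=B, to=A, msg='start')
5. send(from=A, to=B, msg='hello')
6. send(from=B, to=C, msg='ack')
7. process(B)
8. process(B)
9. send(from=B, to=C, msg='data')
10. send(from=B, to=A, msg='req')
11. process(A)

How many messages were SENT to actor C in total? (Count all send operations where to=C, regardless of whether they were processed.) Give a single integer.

Answer: 4

Derivation:
After 1 (send(from=A, to=C, msg='stop')): A:[] B:[] C:[stop]
After 2 (send(from=B, to=C, msg='sync')): A:[] B:[] C:[stop,sync]
After 3 (send(from=C, to=B, msg='err')): A:[] B:[err] C:[stop,sync]
After 4 (send(from=B, to=A, msg='start')): A:[start] B:[err] C:[stop,sync]
After 5 (send(from=A, to=B, msg='hello')): A:[start] B:[err,hello] C:[stop,sync]
After 6 (send(from=B, to=C, msg='ack')): A:[start] B:[err,hello] C:[stop,sync,ack]
After 7 (process(B)): A:[start] B:[hello] C:[stop,sync,ack]
After 8 (process(B)): A:[start] B:[] C:[stop,sync,ack]
After 9 (send(from=B, to=C, msg='data')): A:[start] B:[] C:[stop,sync,ack,data]
After 10 (send(from=B, to=A, msg='req')): A:[start,req] B:[] C:[stop,sync,ack,data]
After 11 (process(A)): A:[req] B:[] C:[stop,sync,ack,data]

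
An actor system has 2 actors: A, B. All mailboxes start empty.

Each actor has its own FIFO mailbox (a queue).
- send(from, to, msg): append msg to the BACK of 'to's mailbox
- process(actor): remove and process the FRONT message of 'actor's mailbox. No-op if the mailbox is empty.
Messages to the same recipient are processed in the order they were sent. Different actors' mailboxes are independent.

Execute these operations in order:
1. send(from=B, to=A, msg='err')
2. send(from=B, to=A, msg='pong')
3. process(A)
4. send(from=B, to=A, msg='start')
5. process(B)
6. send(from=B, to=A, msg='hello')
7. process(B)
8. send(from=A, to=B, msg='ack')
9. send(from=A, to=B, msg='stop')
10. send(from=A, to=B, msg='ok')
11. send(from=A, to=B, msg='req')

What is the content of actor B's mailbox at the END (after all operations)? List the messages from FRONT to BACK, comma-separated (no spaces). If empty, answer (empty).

After 1 (send(from=B, to=A, msg='err')): A:[err] B:[]
After 2 (send(from=B, to=A, msg='pong')): A:[err,pong] B:[]
After 3 (process(A)): A:[pong] B:[]
After 4 (send(from=B, to=A, msg='start')): A:[pong,start] B:[]
After 5 (process(B)): A:[pong,start] B:[]
After 6 (send(from=B, to=A, msg='hello')): A:[pong,start,hello] B:[]
After 7 (process(B)): A:[pong,start,hello] B:[]
After 8 (send(from=A, to=B, msg='ack')): A:[pong,start,hello] B:[ack]
After 9 (send(from=A, to=B, msg='stop')): A:[pong,start,hello] B:[ack,stop]
After 10 (send(from=A, to=B, msg='ok')): A:[pong,start,hello] B:[ack,stop,ok]
After 11 (send(from=A, to=B, msg='req')): A:[pong,start,hello] B:[ack,stop,ok,req]

Answer: ack,stop,ok,req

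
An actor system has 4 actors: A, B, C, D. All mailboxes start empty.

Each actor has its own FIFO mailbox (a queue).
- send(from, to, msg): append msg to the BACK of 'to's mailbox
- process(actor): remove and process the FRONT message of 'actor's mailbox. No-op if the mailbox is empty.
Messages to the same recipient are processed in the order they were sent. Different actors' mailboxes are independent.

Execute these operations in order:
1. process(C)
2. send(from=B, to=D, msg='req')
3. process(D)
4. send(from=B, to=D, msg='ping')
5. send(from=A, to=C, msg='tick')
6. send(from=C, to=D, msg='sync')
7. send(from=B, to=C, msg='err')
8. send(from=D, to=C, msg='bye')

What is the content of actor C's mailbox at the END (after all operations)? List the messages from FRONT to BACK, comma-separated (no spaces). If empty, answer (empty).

Answer: tick,err,bye

Derivation:
After 1 (process(C)): A:[] B:[] C:[] D:[]
After 2 (send(from=B, to=D, msg='req')): A:[] B:[] C:[] D:[req]
After 3 (process(D)): A:[] B:[] C:[] D:[]
After 4 (send(from=B, to=D, msg='ping')): A:[] B:[] C:[] D:[ping]
After 5 (send(from=A, to=C, msg='tick')): A:[] B:[] C:[tick] D:[ping]
After 6 (send(from=C, to=D, msg='sync')): A:[] B:[] C:[tick] D:[ping,sync]
After 7 (send(from=B, to=C, msg='err')): A:[] B:[] C:[tick,err] D:[ping,sync]
After 8 (send(from=D, to=C, msg='bye')): A:[] B:[] C:[tick,err,bye] D:[ping,sync]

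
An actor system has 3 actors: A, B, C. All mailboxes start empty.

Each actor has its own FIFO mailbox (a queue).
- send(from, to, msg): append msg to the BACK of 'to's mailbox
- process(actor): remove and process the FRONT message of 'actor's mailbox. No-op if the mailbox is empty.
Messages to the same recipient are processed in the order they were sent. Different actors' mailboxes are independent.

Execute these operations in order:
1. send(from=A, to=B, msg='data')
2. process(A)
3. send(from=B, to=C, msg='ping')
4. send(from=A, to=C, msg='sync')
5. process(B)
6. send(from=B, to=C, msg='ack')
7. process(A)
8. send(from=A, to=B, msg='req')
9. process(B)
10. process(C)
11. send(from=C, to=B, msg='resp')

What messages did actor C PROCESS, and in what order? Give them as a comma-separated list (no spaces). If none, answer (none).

After 1 (send(from=A, to=B, msg='data')): A:[] B:[data] C:[]
After 2 (process(A)): A:[] B:[data] C:[]
After 3 (send(from=B, to=C, msg='ping')): A:[] B:[data] C:[ping]
After 4 (send(from=A, to=C, msg='sync')): A:[] B:[data] C:[ping,sync]
After 5 (process(B)): A:[] B:[] C:[ping,sync]
After 6 (send(from=B, to=C, msg='ack')): A:[] B:[] C:[ping,sync,ack]
After 7 (process(A)): A:[] B:[] C:[ping,sync,ack]
After 8 (send(from=A, to=B, msg='req')): A:[] B:[req] C:[ping,sync,ack]
After 9 (process(B)): A:[] B:[] C:[ping,sync,ack]
After 10 (process(C)): A:[] B:[] C:[sync,ack]
After 11 (send(from=C, to=B, msg='resp')): A:[] B:[resp] C:[sync,ack]

Answer: ping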